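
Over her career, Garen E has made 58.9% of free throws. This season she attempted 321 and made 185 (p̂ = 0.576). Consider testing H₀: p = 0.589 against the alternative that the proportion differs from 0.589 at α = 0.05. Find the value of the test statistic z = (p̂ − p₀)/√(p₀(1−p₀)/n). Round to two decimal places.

p̂ = 185/321 = 0.5763.
Under H₀, SE = √(0.589·0.411/321) = √(0.00075414) = 0.0275.
z = (0.5763 − 0.589)/0.0275 = -0.0127/0.0275 = -0.46.
p-value = 2·P(Z > 0.462) ≈ 0.6444, so at α = 0.05 we fail to reject H₀.

z = -0.46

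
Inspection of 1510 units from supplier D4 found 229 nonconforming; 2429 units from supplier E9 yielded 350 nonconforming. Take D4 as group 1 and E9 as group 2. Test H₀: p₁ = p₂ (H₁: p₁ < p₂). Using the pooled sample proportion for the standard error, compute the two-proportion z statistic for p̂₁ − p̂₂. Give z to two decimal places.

z = 0.65

p̂₁ = 229/1510 = 0.15166, p̂₂ = 350/2429 = 0.14409.
Pooled p̂ = (229+350)/(1510+2429) = 579/3939 = 0.14699.
SE = √(0.125385 × 0.00107394) = 0.01160.
z = (0.15166 − 0.14409)/0.01160 = 0.00757/0.01160 = 0.65.
p-value = P(Z < 0.652) ≈ 0.7427.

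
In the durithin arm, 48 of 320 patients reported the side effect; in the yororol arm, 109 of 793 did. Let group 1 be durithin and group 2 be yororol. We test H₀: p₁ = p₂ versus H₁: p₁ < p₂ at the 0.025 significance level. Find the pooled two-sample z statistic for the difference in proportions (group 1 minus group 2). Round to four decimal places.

p̂₁ = 48/320 ≈ 0.150000, p̂₂ = 109/793 ≈ 0.137453.
Pooled p̂ = (48+109)/(320+793) = 157/1113 = 0.141060.
SE = √(0.121162 × 0.00438603) = 0.023053.
z = (0.150000 − 0.137453)/0.023053 = 0.012547/0.023053 = 0.5443.
p-value = P(Z < 0.544) ≈ 0.7069. With α = 0.025, fail to reject H₀.

z = 0.5443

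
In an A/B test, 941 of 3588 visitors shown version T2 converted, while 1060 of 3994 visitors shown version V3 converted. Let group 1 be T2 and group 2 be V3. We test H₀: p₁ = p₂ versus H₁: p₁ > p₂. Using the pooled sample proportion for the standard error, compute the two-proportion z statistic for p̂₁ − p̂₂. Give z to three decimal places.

z = -0.309

p̂₁ = 941/3588 ≈ 0.262263, p̂₂ = 1060/3994 ≈ 0.265398.
Pooled p̂ = (941+1060)/(3588+3994) = 2001/7582 = 0.263915.
SE = √(0.194264 × 0.000529082) = 0.010138.
z = (0.262263 − 0.265398)/0.010138 = -0.003135/0.010138 = -0.309.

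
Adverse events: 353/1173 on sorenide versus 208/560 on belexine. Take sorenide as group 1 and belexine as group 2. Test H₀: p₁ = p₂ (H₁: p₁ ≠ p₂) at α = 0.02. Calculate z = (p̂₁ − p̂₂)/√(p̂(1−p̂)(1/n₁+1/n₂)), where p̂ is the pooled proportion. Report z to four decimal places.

p̂₁ = 353/1173 ≈ 0.300938, p̂₂ = 208/560 ≈ 0.371429.
Pooled p̂ = (353+208)/(1173+560) = 561/1733 = 0.323716.
SE = √(p̂(1−p̂)(1/n₁+1/n₂)) = √(0.323716·0.676284·0.00263823) = √(0.000577572) = 0.024033.
z = (0.300938 − 0.371429)/0.024033 = -0.070491/0.024033 = -2.9331.
Two-sided p-value ≈ 2·Φ(−2.933) = 0.0034; since p < α = 0.02, reject H₀.

z = -2.9331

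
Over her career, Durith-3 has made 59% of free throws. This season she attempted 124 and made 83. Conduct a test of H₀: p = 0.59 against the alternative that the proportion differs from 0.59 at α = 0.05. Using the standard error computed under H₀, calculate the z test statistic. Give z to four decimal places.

z = 1.7967

p̂ = 83/124 = 0.669355.
Standard error under H₀: √(0.59×0.41/124) = 0.044168.
z = (0.669355 − 0.59)/0.044168 = 0.079355/0.044168 = 1.7967.
p-value = 2·P(Z > 1.797) ≈ 0.0724; since p > α = 0.05, fail to reject H₀.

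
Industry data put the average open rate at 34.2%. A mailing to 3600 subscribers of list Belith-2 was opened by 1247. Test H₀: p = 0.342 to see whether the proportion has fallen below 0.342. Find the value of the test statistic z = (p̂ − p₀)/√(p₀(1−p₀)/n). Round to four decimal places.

p̂ = 1247/3600 ≈ 0.346389.
SE = √(p₀(1−p₀)/n) = √(0.22504/3600) = 0.007906.
z = (0.346389 − 0.342)/0.007906 = 0.004389/0.007906 = 0.5551.
p-value = P(Z < 0.555) ≈ 0.7106.

z = 0.5551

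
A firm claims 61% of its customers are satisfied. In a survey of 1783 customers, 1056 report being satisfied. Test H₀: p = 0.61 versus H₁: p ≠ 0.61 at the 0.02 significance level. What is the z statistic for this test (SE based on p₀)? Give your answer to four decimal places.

z = -1.5358

p̂ = 1056/1783 = 0.592260.
Under H₀, SE = √(0.61·0.39/1783) = √(0.000133427) = 0.011551.
z = (0.592260 − 0.61)/0.011551 = -0.017740/0.011551 = -1.5358.
Two-sided p-value ≈ 2·Φ(−1.536) = 0.1246; since p > α = 0.02, fail to reject H₀.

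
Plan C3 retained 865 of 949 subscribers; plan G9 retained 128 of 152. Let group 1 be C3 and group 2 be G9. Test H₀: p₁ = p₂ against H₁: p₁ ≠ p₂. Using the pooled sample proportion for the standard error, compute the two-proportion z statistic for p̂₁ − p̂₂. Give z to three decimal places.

p̂₁ = 865/949 ≈ 0.911486, p̂₂ = 128/152 ≈ 0.842105.
Pooled p̂ = (865+128)/(949+152) = 993/1101 = 0.901907.
SE = √(p̂(1−p̂)(1/n₁+1/n₂)) = √(0.901907·0.098093·0.00763269) = √(0.000675268) = 0.025986.
z = (0.911486 − 0.842105)/0.025986 = 0.069381/0.025986 = 2.670.

z = 2.670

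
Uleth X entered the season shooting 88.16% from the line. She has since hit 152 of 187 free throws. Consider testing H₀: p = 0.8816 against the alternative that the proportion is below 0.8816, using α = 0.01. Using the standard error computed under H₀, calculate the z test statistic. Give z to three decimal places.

p̂ = 152/187 ≈ 0.812834.
Standard error under H₀: √(0.8816×0.1184/187) = 0.023626.
z = (0.812834 − 0.8816)/0.023626 = -0.068766/0.023626 = -2.911.
p-value = P(Z < -2.911) ≈ 0.0018; since p < α = 0.01, reject H₀.

z = -2.911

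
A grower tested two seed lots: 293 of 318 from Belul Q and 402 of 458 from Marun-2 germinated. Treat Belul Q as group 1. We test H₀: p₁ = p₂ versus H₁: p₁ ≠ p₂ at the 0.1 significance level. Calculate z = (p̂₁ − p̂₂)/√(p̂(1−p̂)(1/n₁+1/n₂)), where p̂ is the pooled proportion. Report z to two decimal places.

p̂₁ = 293/318 ≈ 0.9214, p̂₂ = 402/458 ≈ 0.8777.
Pooled p̂ = (293+402)/(318+458) = 695/776 = 0.8956.
SE = √(p̂(1−p̂)(1/n₁+1/n₂)) = √(0.8956·0.1044·0.00532806) = √(0.000498099) = 0.0223.
z = (0.9214 − 0.8777)/0.0223 = 0.0437/0.0223 = 1.96.
p-value = 2·P(Z > 1.956) ≈ 0.0505, so at α = 0.1 we reject H₀.

z = 1.96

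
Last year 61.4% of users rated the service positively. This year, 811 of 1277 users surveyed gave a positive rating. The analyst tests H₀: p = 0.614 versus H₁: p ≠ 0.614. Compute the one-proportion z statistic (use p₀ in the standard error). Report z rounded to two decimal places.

p̂ = 811/1277 ≈ 0.6351.
Under H₀, SE = √(0.614·0.386/1277) = √(0.000185594) = 0.0136.
z = (0.6351 − 0.614)/0.0136 = 0.0211/0.0136 = 1.55.
Two-sided p-value ≈ 2·Φ(−1.548) = 0.1217.

z = 1.55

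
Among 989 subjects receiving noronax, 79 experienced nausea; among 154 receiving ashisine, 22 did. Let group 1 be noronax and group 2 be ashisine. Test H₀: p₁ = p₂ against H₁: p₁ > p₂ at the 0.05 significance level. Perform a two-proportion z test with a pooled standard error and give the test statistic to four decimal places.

z = -2.5614

p̂₁ = 79/989 = 0.079879, p̂₂ = 22/154 = 0.142857.
Pooled p̂ = (79+22)/(989+154) = 101/1143 = 0.088364.
SE = √(p̂(1−p̂)(1/n₁+1/n₂)) = √(0.088364·0.911636·0.00750463) = √(0.000604541) = 0.024587.
z = (0.079879 − 0.142857)/0.024587 = -0.062978/0.024587 = -2.5614.
p-value = P(Z > -2.561) ≈ 0.9948; since p > α = 0.05, fail to reject H₀.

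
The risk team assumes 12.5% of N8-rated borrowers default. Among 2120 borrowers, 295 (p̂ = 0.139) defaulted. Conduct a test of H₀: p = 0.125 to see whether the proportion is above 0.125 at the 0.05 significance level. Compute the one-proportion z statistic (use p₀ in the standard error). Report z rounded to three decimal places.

p̂ = 295/2120 = 0.139151.
Under H₀, SE = √(0.125·0.875/2120) = √(5.1592e-05) = 0.007183.
z = (0.139151 − 0.125)/0.007183 = 0.014151/0.007183 = 1.970.
p-value = P(Z > 1.970) ≈ 0.0244. With α = 0.05, reject H₀.

z = 1.970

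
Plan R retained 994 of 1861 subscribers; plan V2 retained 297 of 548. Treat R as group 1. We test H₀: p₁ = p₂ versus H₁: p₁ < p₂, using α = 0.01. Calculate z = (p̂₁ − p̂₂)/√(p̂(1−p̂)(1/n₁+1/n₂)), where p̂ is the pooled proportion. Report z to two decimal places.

p̂₁ = 994/1861 = 0.53412, p̂₂ = 297/548 = 0.54197.
Pooled p̂ = (994+297)/(1861+548) = 1291/2409 = 0.53591.
SE = √(p̂(1−p̂)(1/n₁+1/n₂)) = √(0.53591·0.46409·0.00236216) = √(0.000587495) = 0.02424.
z = (0.53412 − 0.54197)/0.02424 = -0.00785/0.02424 = -0.32.
p-value = P(Z < -0.324) ≈ 0.3730. With α = 0.01, fail to reject H₀.

z = -0.32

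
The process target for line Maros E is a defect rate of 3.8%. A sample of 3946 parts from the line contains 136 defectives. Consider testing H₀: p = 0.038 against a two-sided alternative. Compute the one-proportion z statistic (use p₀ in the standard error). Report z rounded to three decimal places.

z = -1.161

p̂ = 136/3946 ≈ 0.03447.
Standard error under H₀: √(0.038×0.962/3946) = 0.00304.
z = (0.03447 − 0.038)/0.00304 = -0.00353/0.00304 = -1.161.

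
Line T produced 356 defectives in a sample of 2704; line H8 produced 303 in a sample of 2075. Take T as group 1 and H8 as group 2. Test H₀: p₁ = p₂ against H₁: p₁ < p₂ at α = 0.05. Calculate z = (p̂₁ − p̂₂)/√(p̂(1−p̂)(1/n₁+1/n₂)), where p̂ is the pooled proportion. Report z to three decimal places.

z = -1.428

p̂₁ = 356/2704 = 0.131657, p̂₂ = 303/2075 = 0.146024.
Pooled p̂ = (356+303)/(2704+2075) = 659/4779 = 0.137895.
SE = √(0.11888 × 0.00085175) = 0.010063.
z = (0.131657 − 0.146024)/0.010063 = -0.014367/0.010063 = -1.428.
p-value = P(Z < -1.428) ≈ 0.0767, so at α = 0.05 we fail to reject H₀.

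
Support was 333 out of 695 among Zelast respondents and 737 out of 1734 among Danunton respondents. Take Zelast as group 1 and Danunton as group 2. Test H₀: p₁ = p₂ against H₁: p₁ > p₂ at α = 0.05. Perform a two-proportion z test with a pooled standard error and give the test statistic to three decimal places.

p̂₁ = 333/695 = 0.47914, p̂₂ = 737/1734 = 0.42503.
Pooled p̂ = (333+737)/(695+1734) = 1070/2429 = 0.44051.
SE = √(p̂(1−p̂)(1/n₁+1/n₂)) = √(0.44051·0.55949·0.00201555) = √(0.000496755) = 0.02229.
z = (0.47914 − 0.42503)/0.02229 = 0.05411/0.02229 = 2.428.
p-value = P(Z > 2.428) ≈ 0.0076; since p < α = 0.05, reject H₀.

z = 2.428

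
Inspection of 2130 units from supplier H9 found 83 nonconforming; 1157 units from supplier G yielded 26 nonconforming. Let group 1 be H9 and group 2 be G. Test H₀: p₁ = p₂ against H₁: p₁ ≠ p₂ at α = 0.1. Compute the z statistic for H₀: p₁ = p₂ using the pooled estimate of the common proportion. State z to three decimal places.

p̂₁ = 83/2130 ≈ 0.0389671, p̂₂ = 26/1157 ≈ 0.0224719.
Pooled p̂ = (83+26)/(2130+1157) = 109/3287 = 0.0331609.
SE = √(p̂(1−p̂)(1/n₁+1/n₂)) = √(0.0331609·0.9668391·0.00133379) = √(4.2763e-05) = 0.0065393.
z = (0.0389671 − 0.0224719)/0.0065393 = 0.0164952/0.0065393 = 2.522.
p-value = 2·P(Z > 2.522) ≈ 0.0117, so at α = 0.1 we reject H₀.

z = 2.522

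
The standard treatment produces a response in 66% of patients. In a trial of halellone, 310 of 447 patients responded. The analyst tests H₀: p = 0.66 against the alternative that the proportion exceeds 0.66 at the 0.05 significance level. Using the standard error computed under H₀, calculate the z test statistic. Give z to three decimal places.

z = 1.496

p̂ = 310/447 = 0.693512.
Under H₀, SE = √(0.66·0.34/447) = √(0.000502013) = 0.022406.
z = (0.693512 − 0.66)/0.022406 = 0.033512/0.022406 = 1.496.
p-value = P(Z > 1.496) ≈ 0.0674; since p > α = 0.05, fail to reject H₀.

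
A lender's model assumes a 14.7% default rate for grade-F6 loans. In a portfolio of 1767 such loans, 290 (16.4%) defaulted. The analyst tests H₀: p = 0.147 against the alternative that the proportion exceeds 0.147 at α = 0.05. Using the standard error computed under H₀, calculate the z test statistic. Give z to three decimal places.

p̂ = 290/1767 = 0.164120.
SE = √(p₀(1−p₀)/n) = √(0.12539/1767) = 0.008424.
z = (0.164120 − 0.147)/0.008424 = 0.017120/0.008424 = 2.032.
p-value = P(Z > 2.032) ≈ 0.0211. With α = 0.05, reject H₀.

z = 2.032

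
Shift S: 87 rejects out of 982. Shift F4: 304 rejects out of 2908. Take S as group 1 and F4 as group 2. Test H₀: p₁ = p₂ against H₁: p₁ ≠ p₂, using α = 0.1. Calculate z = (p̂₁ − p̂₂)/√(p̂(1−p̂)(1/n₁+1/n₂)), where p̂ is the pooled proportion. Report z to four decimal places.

z = -1.4367

p̂₁ = 87/982 = 0.088595, p̂₂ = 304/2908 = 0.104539.
Pooled p̂ = (87+304)/(982+2908) = 391/3890 = 0.100514.
SE = √(p̂(1−p̂)(1/n₁+1/n₂)) = √(0.100514·0.899486·0.00136221) = √(0.000123159) = 0.011098.
z = (0.088595 − 0.104539)/0.011098 = -0.015944/0.011098 = -1.4367.
Two-sided p-value ≈ 2·Φ(−1.437) = 0.1508; since p > α = 0.1, fail to reject H₀.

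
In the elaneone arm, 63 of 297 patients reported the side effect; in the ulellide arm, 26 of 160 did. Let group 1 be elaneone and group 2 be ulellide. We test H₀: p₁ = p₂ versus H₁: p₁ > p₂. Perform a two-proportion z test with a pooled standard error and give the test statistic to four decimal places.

z = 1.2777

p̂₁ = 63/297 ≈ 0.212121, p̂₂ = 26/160 ≈ 0.162500.
Pooled p̂ = (63+26)/(297+160) = 89/457 = 0.194748.
SE = √(p̂(1−p̂)(1/n₁+1/n₂)) = √(0.194748·0.805252·0.009617) = √(0.00150815) = 0.038835.
z = (0.212121 − 0.162500)/0.038835 = 0.049621/0.038835 = 1.2777.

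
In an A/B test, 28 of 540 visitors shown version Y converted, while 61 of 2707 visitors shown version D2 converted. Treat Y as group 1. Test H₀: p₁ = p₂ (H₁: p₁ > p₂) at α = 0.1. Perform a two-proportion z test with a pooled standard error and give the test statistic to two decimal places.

z = 3.81

p̂₁ = 28/540 ≈ 0.05185, p̂₂ = 61/2707 ≈ 0.02253.
Pooled p̂ = (28+61)/(540+2707) = 89/3247 = 0.02741.
SE = √(p̂(1−p̂)(1/n₁+1/n₂)) = √(0.02741·0.97259·0.00222126) = √(5.92158e-05) = 0.00770.
z = (0.05185 − 0.02253)/0.00770 = 0.02932/0.00770 = 3.81.
p-value = P(Z > 3.810) ≈ 0.0001, so at α = 0.1 we reject H₀.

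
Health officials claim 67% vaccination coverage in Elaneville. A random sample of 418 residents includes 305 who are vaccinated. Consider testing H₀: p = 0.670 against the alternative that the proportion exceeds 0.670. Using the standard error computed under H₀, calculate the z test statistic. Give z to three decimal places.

p̂ = 305/418 = 0.72967.
SE = √(p₀(1−p₀)/n) = √(0.2211/418) = 0.02300.
z = (0.72967 − 0.67)/0.02300 = 0.05967/0.02300 = 2.594.
p-value = P(Z > 2.594) ≈ 0.0047.

z = 2.594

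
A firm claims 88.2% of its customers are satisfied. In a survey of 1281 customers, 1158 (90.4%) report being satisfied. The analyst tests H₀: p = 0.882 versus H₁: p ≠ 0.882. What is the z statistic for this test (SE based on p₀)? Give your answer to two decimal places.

z = 2.44

p̂ = 1158/1281 = 0.9040.
SE = √(p₀(1−p₀)/n) = √(0.10408/1281) = 0.0090.
z = (0.9040 − 0.882)/0.0090 = 0.0220/0.0090 = 2.44.
p-value = 2·P(Z > 2.439) ≈ 0.0147.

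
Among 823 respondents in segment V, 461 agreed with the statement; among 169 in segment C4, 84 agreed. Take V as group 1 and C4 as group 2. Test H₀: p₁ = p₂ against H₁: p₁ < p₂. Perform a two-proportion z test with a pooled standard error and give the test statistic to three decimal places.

z = 1.502

p̂₁ = 461/823 ≈ 0.56015, p̂₂ = 84/169 ≈ 0.49704.
Pooled p̂ = (461+84)/(823+169) = 545/992 = 0.54940.
SE = √(p̂(1−p̂)(1/n₁+1/n₂)) = √(0.54940·0.45060·0.00713223) = √(0.00176565) = 0.04202.
z = (0.56015 − 0.49704)/0.04202 = 0.06311/0.04202 = 1.502.
p-value = P(Z < 1.502) ≈ 0.9334.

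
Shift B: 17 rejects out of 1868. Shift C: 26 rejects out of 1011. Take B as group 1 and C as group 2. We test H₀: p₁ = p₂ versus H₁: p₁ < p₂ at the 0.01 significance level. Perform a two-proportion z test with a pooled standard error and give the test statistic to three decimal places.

p̂₁ = 17/1868 ≈ 0.0091006, p̂₂ = 26/1011 ≈ 0.0257171.
Pooled p̂ = (17+26)/(1868+1011) = 43/2879 = 0.0149357.
SE = √(p̂(1−p̂)(1/n₁+1/n₂)) = √(0.0149357·0.9850643·0.00152445) = √(2.24287e-05) = 0.0047359.
z = (0.0091006 − 0.0257171)/0.0047359 = -0.0166165/0.0047359 = -3.509.
p-value = P(Z < -3.509) ≈ 0.0002. With α = 0.01, reject H₀.

z = -3.509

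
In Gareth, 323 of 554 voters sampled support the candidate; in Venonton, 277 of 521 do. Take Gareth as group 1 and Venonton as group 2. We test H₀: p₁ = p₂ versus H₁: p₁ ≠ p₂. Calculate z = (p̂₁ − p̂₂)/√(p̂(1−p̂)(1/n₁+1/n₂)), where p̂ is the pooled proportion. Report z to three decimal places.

z = 1.695

p̂₁ = 323/554 ≈ 0.583032, p̂₂ = 277/521 ≈ 0.531670.
Pooled p̂ = (323+277)/(554+521) = 600/1075 = 0.558140.
SE = √(0.24662 × 0.00372444) = 0.030307.
z = (0.583032 − 0.531670)/0.030307 = 0.051362/0.030307 = 1.695.
Two-sided p-value ≈ 2·Φ(−1.695) = 0.0901.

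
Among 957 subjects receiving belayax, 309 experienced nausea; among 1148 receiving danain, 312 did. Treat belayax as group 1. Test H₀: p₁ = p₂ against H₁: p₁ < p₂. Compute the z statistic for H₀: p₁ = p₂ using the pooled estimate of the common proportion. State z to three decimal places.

p̂₁ = 309/957 ≈ 0.32288, p̂₂ = 312/1148 ≈ 0.27178.
Pooled p̂ = (309+312)/(957+1148) = 621/2105 = 0.29501.
SE = √(0.20798 × 0.00191601) = 0.01996.
z = (0.32288 − 0.27178)/0.01996 = 0.05110/0.01996 = 2.560.
p-value = P(Z < 2.560) ≈ 0.9948.

z = 2.560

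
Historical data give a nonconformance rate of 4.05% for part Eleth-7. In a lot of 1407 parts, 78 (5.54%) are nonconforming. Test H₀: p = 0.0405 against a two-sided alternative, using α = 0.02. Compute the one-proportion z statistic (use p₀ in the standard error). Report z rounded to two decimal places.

z = 2.84

p̂ = 78/1407 = 0.05544.
Standard error under H₀: √(0.0405×0.9595/1407) = 0.00526.
z = (0.05544 − 0.0405)/0.00526 = 0.01494/0.00526 = 2.84.
p-value = 2·P(Z > 2.842) ≈ 0.0045. With α = 0.02, reject H₀.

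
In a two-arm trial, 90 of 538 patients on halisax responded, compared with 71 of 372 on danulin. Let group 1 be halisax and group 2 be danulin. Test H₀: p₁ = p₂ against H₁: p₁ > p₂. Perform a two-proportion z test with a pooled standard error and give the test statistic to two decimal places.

z = -0.92

p̂₁ = 90/538 = 0.1673, p̂₂ = 71/372 = 0.1909.
Pooled p̂ = (90+71)/(538+372) = 161/910 = 0.1769.
SE = √(p̂(1−p̂)(1/n₁+1/n₂)) = √(0.1769·0.8231·0.00454691) = √(0.000662127) = 0.0257.
z = (0.1673 − 0.1909)/0.0257 = -0.0236/0.0257 = -0.92.
p-value = P(Z > -0.916) ≈ 0.8202.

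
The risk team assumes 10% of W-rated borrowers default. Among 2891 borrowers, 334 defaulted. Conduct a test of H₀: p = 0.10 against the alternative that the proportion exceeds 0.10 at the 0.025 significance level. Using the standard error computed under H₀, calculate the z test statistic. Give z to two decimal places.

z = 2.78

p̂ = 334/2891 ≈ 0.11553.
SE = √(p₀(1−p₀)/n) = √(0.09/2891) = 0.00558.
z = (0.11553 − 0.1)/0.00558 = 0.01553/0.00558 = 2.78.
p-value = P(Z > 2.784) ≈ 0.0027. With α = 0.025, reject H₀.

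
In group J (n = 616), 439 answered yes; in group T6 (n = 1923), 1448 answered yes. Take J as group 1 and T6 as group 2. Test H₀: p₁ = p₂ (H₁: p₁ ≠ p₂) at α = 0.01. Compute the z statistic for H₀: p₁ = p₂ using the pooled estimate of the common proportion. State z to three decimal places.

z = -1.994

p̂₁ = 439/616 = 0.71266, p̂₂ = 1448/1923 = 0.75299.
Pooled p̂ = (439+1448)/(616+1923) = 1887/2539 = 0.74321.
SE = √(p̂(1−p̂)(1/n₁+1/n₂)) = √(0.74321·0.25679·0.0021434) = √(0.000409069) = 0.02023.
z = (0.71266 − 0.75299)/0.02023 = -0.04033/0.02023 = -1.994.
p-value = 2·P(Z > 1.994) ≈ 0.0462; since p > α = 0.01, fail to reject H₀.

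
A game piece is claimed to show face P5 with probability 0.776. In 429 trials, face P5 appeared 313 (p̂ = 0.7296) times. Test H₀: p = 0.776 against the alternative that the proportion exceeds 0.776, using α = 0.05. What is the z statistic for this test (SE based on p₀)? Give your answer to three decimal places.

p̂ = 313/429 = 0.72960.
Under H₀, SE = √(0.776·0.224/429) = √(0.000405184) = 0.02013.
z = (0.72960 − 0.776)/0.02013 = -0.04640/0.02013 = -2.305.
p-value = P(Z > -2.305) ≈ 0.9894, so at α = 0.05 we fail to reject H₀.

z = -2.305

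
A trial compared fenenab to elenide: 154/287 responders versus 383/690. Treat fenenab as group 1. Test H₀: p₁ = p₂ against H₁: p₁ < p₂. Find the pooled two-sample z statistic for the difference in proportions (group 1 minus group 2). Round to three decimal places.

z = -0.529

p̂₁ = 154/287 = 0.53659, p̂₂ = 383/690 = 0.55507.
Pooled p̂ = (154+383)/(287+690) = 537/977 = 0.54964.
SE = √(0.247536 × 0.0049336) = 0.03495.
z = (0.53659 − 0.55507)/0.03495 = -0.01848/0.03495 = -0.529.
p-value = P(Z < -0.529) ≈ 0.2984.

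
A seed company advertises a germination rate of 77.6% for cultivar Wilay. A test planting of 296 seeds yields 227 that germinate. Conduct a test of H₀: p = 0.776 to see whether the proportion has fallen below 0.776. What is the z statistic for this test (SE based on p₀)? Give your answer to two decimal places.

p̂ = 227/296 = 0.7669.
Standard error under H₀: √(0.776×0.224/296) = 0.0242.
z = (0.7669 − 0.776)/0.0242 = -0.0091/0.0242 = -0.38.
p-value = P(Z < -0.376) ≈ 0.3535.

z = -0.38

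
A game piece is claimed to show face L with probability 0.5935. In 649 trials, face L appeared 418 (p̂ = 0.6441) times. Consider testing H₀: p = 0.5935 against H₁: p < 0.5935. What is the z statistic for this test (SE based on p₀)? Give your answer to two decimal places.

p̂ = 418/649 ≈ 0.6441.
SE = √(p₀(1−p₀)/n) = √(0.24126/649) = 0.0193.
z = (0.6441 − 0.5935)/0.0193 = 0.0506/0.0193 = 2.62.
p-value = P(Z < 2.623) ≈ 0.9956.

z = 2.62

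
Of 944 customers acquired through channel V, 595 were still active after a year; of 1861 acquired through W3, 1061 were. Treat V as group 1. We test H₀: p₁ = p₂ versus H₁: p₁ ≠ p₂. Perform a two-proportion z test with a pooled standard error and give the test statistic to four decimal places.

z = 3.0622

p̂₁ = 595/944 = 0.630297, p̂₂ = 1061/1861 = 0.570124.
Pooled p̂ = (595+1061)/(944+1861) = 1656/2805 = 0.590374.
SE = √(p̂(1−p̂)(1/n₁+1/n₂)) = √(0.590374·0.409626·0.00159667) = √(0.000386126) = 0.019650.
z = (0.630297 − 0.570124)/0.019650 = 0.060173/0.019650 = 3.0622.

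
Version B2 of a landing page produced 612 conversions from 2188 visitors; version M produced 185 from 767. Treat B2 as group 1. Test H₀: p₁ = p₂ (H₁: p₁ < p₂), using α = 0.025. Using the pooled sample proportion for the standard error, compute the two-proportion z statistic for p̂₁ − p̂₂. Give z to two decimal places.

z = 2.07

p̂₁ = 612/2188 = 0.2797, p̂₂ = 185/767 = 0.2412.
Pooled p̂ = (612+185)/(2188+767) = 797/2955 = 0.2697.
SE = √(p̂(1−p̂)(1/n₁+1/n₂)) = √(0.2697·0.7303·0.00176082) = √(0.000346824) = 0.0186.
z = (0.2797 − 0.2412)/0.0186 = 0.0385/0.0186 = 2.07.
p-value = P(Z < 2.068) ≈ 0.9807, so at α = 0.025 we fail to reject H₀.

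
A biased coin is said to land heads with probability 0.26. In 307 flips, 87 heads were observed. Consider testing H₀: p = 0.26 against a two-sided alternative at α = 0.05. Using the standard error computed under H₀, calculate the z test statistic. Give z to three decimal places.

p̂ = 87/307 = 0.28339.
SE = √(p₀(1−p₀)/n) = √(0.1924/307) = 0.02503.
z = (0.28339 − 0.26)/0.02503 = 0.02339/0.02503 = 0.934.
p-value = 2·P(Z > 0.934) ≈ 0.3502, so at α = 0.05 we fail to reject H₀.

z = 0.934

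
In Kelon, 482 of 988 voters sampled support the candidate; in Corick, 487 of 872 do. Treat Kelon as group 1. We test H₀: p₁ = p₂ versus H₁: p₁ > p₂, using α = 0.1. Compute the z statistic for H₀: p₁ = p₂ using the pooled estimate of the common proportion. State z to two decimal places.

z = -3.04

p̂₁ = 482/988 ≈ 0.4879, p̂₂ = 487/872 ≈ 0.5585.
Pooled p̂ = (482+487)/(988+872) = 969/1860 = 0.5210.
SE = √(p̂(1−p̂)(1/n₁+1/n₂)) = √(0.5210·0.4790·0.00215893) = √(0.000538785) = 0.0232.
z = (0.4879 − 0.5585)/0.0232 = -0.0706/0.0232 = -3.04.
p-value = P(Z > -3.043) ≈ 0.9988. With α = 0.1, fail to reject H₀.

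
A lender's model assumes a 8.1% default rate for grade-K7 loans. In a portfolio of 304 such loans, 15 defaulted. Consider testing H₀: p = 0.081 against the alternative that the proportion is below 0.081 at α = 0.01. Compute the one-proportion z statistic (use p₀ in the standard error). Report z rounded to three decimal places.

p̂ = 15/304 = 0.04934.
Standard error under H₀: √(0.081×0.919/304) = 0.01565.
z = (0.04934 − 0.081)/0.01565 = -0.03166/0.01565 = -2.023.
p-value = P(Z < -2.023) ≈ 0.0215; since p > α = 0.01, fail to reject H₀.

z = -2.023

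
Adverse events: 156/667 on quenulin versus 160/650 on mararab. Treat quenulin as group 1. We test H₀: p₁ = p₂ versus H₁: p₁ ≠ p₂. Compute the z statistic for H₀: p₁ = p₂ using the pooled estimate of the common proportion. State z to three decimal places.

z = -0.521

p̂₁ = 156/667 = 0.23388, p̂₂ = 160/650 = 0.24615.
Pooled p̂ = (156+160)/(667+650) = 316/1317 = 0.23994.
SE = √(p̂(1−p̂)(1/n₁+1/n₂)) = √(0.23994·0.76006·0.00303771) = √(0.000553983) = 0.02354.
z = (0.23388 − 0.24615)/0.02354 = -0.01227/0.02354 = -0.521.
Two-sided p-value ≈ 2·Φ(−0.521) = 0.6021.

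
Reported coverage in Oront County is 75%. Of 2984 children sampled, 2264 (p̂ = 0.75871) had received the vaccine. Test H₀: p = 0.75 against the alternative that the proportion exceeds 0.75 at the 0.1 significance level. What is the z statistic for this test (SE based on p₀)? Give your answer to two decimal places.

z = 1.10

p̂ = 2264/2984 ≈ 0.7587.
Under H₀, SE = √(0.75·0.25/2984) = √(6.28351e-05) = 0.0079.
z = (0.7587 − 0.75)/0.0079 = 0.0087/0.0079 = 1.10.
p-value = P(Z > 1.099) ≈ 0.1358. With α = 0.1, fail to reject H₀.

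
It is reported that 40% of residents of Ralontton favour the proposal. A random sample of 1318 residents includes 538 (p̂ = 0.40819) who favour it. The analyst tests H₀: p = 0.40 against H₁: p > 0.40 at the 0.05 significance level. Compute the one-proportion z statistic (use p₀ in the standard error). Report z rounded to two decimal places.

p̂ = 538/1318 = 0.4082.
Under H₀, SE = √(0.4·0.6/1318) = √(0.000182094) = 0.0135.
z = (0.4082 − 0.4)/0.0135 = 0.0082/0.0135 = 0.61.
p-value = P(Z > 0.607) ≈ 0.2718. With α = 0.05, fail to reject H₀.

z = 0.61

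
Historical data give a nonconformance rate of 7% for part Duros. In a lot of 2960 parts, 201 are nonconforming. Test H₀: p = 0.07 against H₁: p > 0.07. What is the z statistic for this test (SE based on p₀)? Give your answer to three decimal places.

z = -0.447

p̂ = 201/2960 ≈ 0.067905.
Under H₀, SE = √(0.07·0.93/2960) = √(2.19932e-05) = 0.004690.
z = (0.067905 − 0.07)/0.004690 = -0.002095/0.004690 = -0.447.
p-value = P(Z > -0.447) ≈ 0.6724.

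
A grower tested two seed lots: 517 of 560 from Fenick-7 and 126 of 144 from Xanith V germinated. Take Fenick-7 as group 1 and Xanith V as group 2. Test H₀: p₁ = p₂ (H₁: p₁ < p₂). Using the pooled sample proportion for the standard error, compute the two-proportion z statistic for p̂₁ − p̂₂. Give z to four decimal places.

z = 1.8343

p̂₁ = 517/560 ≈ 0.923214, p̂₂ = 126/144 ≈ 0.875000.
Pooled p̂ = (517+126)/(560+144) = 643/704 = 0.913352.
SE = √(p̂(1−p̂)(1/n₁+1/n₂)) = √(0.913352·0.086648·0.00873016) = √(0.000690904) = 0.026285.
z = (0.923214 − 0.875000)/0.026285 = 0.048214/0.026285 = 1.8343.
p-value = P(Z < 1.834) ≈ 0.9667.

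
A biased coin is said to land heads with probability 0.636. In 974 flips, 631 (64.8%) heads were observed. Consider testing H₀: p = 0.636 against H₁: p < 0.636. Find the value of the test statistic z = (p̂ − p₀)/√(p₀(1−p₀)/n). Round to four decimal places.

z = 0.7682

p̂ = 631/974 = 0.647844.
SE = √(p₀(1−p₀)/n) = √(0.2315/974) = 0.015417.
z = (0.647844 − 0.636)/0.015417 = 0.011844/0.015417 = 0.7682.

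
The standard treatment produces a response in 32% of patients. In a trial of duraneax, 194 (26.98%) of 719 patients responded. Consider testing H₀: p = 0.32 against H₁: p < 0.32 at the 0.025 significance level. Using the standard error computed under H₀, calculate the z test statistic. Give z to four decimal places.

p̂ = 194/719 = 0.269819.
SE = √(p₀(1−p₀)/n) = √(0.2176/719) = 0.017397.
z = (0.269819 − 0.32)/0.017397 = -0.050181/0.017397 = -2.8845.
p-value = P(Z < -2.885) ≈ 0.0020; since p < α = 0.025, reject H₀.

z = -2.8845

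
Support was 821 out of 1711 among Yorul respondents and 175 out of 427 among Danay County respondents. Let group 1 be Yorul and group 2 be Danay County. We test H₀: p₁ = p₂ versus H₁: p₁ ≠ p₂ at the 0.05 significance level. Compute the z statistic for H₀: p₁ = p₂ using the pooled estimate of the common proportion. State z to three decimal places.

z = 2.594

p̂₁ = 821/1711 ≈ 0.479836, p̂₂ = 175/427 ≈ 0.409836.
Pooled p̂ = (821+175)/(1711+427) = 996/2138 = 0.465856.
SE = √(p̂(1−p̂)(1/n₁+1/n₂)) = √(0.465856·0.534144·0.00292637) = √(0.000728182) = 0.026985.
z = (0.479836 − 0.409836)/0.026985 = 0.070000/0.026985 = 2.594.
Two-sided p-value ≈ 2·Φ(−2.594) = 0.0095; since p < α = 0.05, reject H₀.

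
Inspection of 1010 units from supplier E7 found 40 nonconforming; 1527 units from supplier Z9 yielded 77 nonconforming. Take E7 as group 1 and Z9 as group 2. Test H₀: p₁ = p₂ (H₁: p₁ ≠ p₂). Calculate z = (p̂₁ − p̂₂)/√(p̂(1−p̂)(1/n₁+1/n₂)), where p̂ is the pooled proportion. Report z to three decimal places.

p̂₁ = 40/1010 = 0.039604, p̂₂ = 77/1527 = 0.050426.
Pooled p̂ = (40+77)/(1010+1527) = 117/2537 = 0.046117.
SE = √(p̂(1−p̂)(1/n₁+1/n₂)) = √(0.046117·0.953883·0.00164498) = √(7.23636e-05) = 0.008507.
z = (0.039604 − 0.050426)/0.008507 = -0.010822/0.008507 = -1.272.

z = -1.272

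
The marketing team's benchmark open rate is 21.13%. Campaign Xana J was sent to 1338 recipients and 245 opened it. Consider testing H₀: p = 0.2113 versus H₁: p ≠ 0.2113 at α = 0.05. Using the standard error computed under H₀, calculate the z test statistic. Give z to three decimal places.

p̂ = 245/1338 = 0.18311.
Under H₀, SE = √(0.2113·0.7887/1338) = √(0.000124553) = 0.01116.
z = (0.18311 − 0.2113)/0.01116 = -0.02819/0.01116 = -2.526.
Two-sided p-value ≈ 2·Φ(−2.526) = 0.0115; since p < α = 0.05, reject H₀.

z = -2.526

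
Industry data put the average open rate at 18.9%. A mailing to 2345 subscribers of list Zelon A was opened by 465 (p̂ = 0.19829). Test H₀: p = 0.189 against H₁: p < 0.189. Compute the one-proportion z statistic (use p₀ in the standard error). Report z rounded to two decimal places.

p̂ = 465/2345 ≈ 0.1983.
SE = √(p₀(1−p₀)/n) = √(0.15328/2345) = 0.0081.
z = (0.1983 − 0.189)/0.0081 = 0.0093/0.0081 = 1.15.
p-value = P(Z < 1.150) ≈ 0.8748.

z = 1.15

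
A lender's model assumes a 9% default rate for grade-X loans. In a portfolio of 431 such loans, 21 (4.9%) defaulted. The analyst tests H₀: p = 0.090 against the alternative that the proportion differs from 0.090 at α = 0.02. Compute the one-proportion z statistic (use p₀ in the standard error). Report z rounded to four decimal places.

p̂ = 21/431 ≈ 0.048724.
SE = √(p₀(1−p₀)/n) = √(0.0819/431) = 0.013785.
z = (0.048724 − 0.09)/0.013785 = -0.041276/0.013785 = -2.9943.
p-value = 2·P(Z > 2.994) ≈ 0.0028; since p < α = 0.02, reject H₀.

z = -2.9943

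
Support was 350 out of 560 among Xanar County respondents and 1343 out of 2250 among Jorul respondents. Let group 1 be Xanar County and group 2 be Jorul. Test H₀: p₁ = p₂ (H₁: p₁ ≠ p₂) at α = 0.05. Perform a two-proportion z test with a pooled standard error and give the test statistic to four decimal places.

z = 1.2164

p̂₁ = 350/560 = 0.6250000, p̂₂ = 1343/2250 = 0.5968889.
Pooled p̂ = (350+1343)/(560+2250) = 1693/2810 = 0.6024911.
SE = √(0.239496 × 0.00223016) = 0.0231109.
z = (0.6250000 − 0.5968889)/0.0231109 = 0.0281111/0.0231109 = 1.2164.
p-value = 2·P(Z > 1.216) ≈ 0.2238; since p > α = 0.05, fail to reject H₀.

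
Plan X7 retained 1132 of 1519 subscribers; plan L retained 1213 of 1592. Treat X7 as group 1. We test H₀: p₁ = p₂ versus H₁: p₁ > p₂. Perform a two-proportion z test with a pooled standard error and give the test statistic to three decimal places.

p̂₁ = 1132/1519 = 0.74523, p̂₂ = 1213/1592 = 0.76193.
Pooled p̂ = (1132+1213)/(1519+1592) = 2345/3111 = 0.75378.
SE = √(p̂(1−p̂)(1/n₁+1/n₂)) = √(0.75378·0.24622·0.00128647) = √(0.000238765) = 0.01545.
z = (0.74523 − 0.76193)/0.01545 = -0.01670/0.01545 = -1.081.
p-value = P(Z > -1.081) ≈ 0.8602.

z = -1.081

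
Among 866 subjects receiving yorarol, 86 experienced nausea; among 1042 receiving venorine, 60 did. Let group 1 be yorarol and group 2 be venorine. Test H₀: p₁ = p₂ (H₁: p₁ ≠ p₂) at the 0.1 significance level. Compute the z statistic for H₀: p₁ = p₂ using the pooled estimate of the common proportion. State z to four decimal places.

z = 3.4135

p̂₁ = 86/866 ≈ 0.0993072, p̂₂ = 60/1042 ≈ 0.0575816.
Pooled p̂ = (86+60)/(866+1042) = 146/1908 = 0.0765199.
SE = √(0.0706646 × 0.00211443) = 0.0122236.
z = (0.0993072 − 0.0575816)/0.0122236 = 0.0417256/0.0122236 = 3.4135.
p-value = 2·P(Z > 3.414) ≈ 0.0006. With α = 0.1, reject H₀.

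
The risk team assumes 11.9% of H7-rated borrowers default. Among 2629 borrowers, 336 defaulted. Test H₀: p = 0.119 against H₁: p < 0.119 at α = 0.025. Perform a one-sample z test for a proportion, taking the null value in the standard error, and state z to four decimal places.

z = 1.3944

p̂ = 336/2629 = 0.1278052.
Under H₀, SE = √(0.119·0.881/2629) = √(3.98779e-05) = 0.0063149.
z = (0.1278052 − 0.119)/0.0063149 = 0.0088052/0.0063149 = 1.3944.
p-value = P(Z < 1.394) ≈ 0.9184. With α = 0.025, fail to reject H₀.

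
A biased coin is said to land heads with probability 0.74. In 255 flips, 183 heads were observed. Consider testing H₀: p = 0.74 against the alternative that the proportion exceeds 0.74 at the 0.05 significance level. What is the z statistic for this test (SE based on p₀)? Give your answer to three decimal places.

z = -0.814

p̂ = 183/255 = 0.71765.
Standard error under H₀: √(0.74×0.26/255) = 0.02747.
z = (0.71765 − 0.74)/0.02747 = -0.02235/0.02747 = -0.814.
p-value = P(Z > -0.814) ≈ 0.7921; since p > α = 0.05, fail to reject H₀.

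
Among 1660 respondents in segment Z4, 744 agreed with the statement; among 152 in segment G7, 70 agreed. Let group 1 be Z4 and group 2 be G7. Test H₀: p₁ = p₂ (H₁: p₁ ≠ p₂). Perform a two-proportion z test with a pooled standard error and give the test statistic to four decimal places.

z = -0.2926

p̂₁ = 744/1660 ≈ 0.448193, p̂₂ = 70/152 ≈ 0.460526.
Pooled p̂ = (744+70)/(1660+152) = 814/1812 = 0.449227.
SE = √(0.247422 × 0.00718136) = 0.042152.
z = (0.448193 − 0.460526)/0.042152 = -0.012333/0.042152 = -0.2926.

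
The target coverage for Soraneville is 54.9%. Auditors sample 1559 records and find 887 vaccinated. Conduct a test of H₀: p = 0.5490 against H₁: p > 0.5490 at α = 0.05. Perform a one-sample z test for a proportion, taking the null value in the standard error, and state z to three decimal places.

z = 1.583

p̂ = 887/1559 = 0.56895.
Under H₀, SE = √(0.549·0.451/1559) = √(0.000158819) = 0.01260.
z = (0.56895 − 0.549)/0.01260 = 0.01995/0.01260 = 1.583.
p-value = P(Z > 1.583) ≈ 0.0567, so at α = 0.05 we fail to reject H₀.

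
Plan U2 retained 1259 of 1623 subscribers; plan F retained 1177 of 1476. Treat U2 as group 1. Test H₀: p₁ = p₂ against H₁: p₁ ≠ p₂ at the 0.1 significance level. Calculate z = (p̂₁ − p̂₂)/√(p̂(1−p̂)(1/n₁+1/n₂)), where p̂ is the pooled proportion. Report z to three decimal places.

z = -1.471

p̂₁ = 1259/1623 ≈ 0.775724, p̂₂ = 1177/1476 ≈ 0.797425.
Pooled p̂ = (1259+1177)/(1623+1476) = 2436/3099 = 0.786060.
SE = √(0.16817 × 0.00129365) = 0.014750.
z = (0.775724 − 0.797425)/0.014750 = -0.021701/0.014750 = -1.471.
p-value = 2·P(Z > 1.471) ≈ 0.1412. With α = 0.1, fail to reject H₀.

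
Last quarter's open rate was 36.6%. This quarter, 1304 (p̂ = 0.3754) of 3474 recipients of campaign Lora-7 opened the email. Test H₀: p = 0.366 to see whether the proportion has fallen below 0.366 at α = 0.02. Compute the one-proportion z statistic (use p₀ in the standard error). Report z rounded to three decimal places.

z = 1.145

p̂ = 1304/3474 ≈ 0.375360.
SE = √(p₀(1−p₀)/n) = √(0.23204/3474) = 0.008173.
z = (0.375360 − 0.366)/0.008173 = 0.009360/0.008173 = 1.145.
p-value = P(Z < 1.145) ≈ 0.8739. With α = 0.02, fail to reject H₀.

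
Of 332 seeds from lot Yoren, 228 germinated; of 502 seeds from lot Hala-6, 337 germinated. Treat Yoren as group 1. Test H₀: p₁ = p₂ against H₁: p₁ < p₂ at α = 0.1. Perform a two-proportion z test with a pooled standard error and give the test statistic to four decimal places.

z = 0.4667

p̂₁ = 228/332 ≈ 0.686747, p̂₂ = 337/502 ≈ 0.671315.
Pooled p̂ = (228+337)/(332+502) = 565/834 = 0.677458.
SE = √(p̂(1−p̂)(1/n₁+1/n₂)) = √(0.677458·0.322542·0.00500408) = √(0.00109343) = 0.033067.
z = (0.686747 − 0.671315)/0.033067 = 0.015432/0.033067 = 0.4667.
p-value = P(Z < 0.467) ≈ 0.6796; since p > α = 0.1, fail to reject H₀.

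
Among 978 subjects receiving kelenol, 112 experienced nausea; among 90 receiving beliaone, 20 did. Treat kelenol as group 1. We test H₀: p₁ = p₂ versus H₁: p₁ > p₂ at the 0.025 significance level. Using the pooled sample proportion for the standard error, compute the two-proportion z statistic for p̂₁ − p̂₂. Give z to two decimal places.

z = -2.97

p̂₁ = 112/978 = 0.1145, p̂₂ = 20/90 = 0.2222.
Pooled p̂ = (112+20)/(978+90) = 132/1068 = 0.1236.
SE = √(0.10832 × 0.0121336) = 0.0363.
z = (0.1145 − 0.2222)/0.0363 = -0.1077/0.0363 = -2.97.
p-value = P(Z > -2.971) ≈ 0.9985, so at α = 0.025 we fail to reject H₀.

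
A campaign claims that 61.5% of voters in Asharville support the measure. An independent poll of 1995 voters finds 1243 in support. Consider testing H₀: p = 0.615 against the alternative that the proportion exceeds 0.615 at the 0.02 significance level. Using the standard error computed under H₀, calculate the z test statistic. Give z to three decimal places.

z = 0.740

p̂ = 1243/1995 = 0.62306.
Under H₀, SE = √(0.615·0.385/1995) = √(0.000118684) = 0.01089.
z = (0.62306 − 0.615)/0.01089 = 0.00806/0.01089 = 0.740.
p-value = P(Z > 0.740) ≈ 0.2298; since p > α = 0.02, fail to reject H₀.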